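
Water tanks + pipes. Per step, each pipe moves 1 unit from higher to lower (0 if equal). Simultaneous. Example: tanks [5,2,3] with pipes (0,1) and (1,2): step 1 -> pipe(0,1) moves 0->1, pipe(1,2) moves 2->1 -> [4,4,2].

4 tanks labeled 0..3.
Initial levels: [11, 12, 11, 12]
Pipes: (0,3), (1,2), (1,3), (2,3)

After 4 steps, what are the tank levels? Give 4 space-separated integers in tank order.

Answer: 11 11 11 13

Derivation:
Step 1: flows [3->0,1->2,1=3,3->2] -> levels [12 11 13 10]
Step 2: flows [0->3,2->1,1->3,2->3] -> levels [11 11 11 13]
Step 3: flows [3->0,1=2,3->1,3->2] -> levels [12 12 12 10]
Step 4: flows [0->3,1=2,1->3,2->3] -> levels [11 11 11 13]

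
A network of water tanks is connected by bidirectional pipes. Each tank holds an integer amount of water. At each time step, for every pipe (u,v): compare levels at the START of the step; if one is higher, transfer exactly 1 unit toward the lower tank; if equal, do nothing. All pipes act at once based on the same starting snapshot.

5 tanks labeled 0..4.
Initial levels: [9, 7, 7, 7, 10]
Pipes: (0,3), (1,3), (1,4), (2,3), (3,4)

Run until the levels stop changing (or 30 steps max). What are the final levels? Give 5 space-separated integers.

Step 1: flows [0->3,1=3,4->1,2=3,4->3] -> levels [8 8 7 9 8]
Step 2: flows [3->0,3->1,1=4,3->2,3->4] -> levels [9 9 8 5 9]
Step 3: flows [0->3,1->3,1=4,2->3,4->3] -> levels [8 8 7 9 8]
  -> period-2 cycle: step 3 state = step 1 state; never stabilizes
  -> state at step 30: (30-1) mod 2 = 1, same as step 2 -> [9 9 8 5 9]

Answer: 9 9 8 5 9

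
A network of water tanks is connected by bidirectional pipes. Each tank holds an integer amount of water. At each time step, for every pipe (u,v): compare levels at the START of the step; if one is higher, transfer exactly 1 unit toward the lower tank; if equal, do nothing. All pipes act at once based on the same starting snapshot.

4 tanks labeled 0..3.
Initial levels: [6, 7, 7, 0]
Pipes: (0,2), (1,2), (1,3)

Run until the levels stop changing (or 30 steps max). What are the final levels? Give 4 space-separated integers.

Step 1: flows [2->0,1=2,1->3] -> levels [7 6 6 1]
Step 2: flows [0->2,1=2,1->3] -> levels [6 5 7 2]
Step 3: flows [2->0,2->1,1->3] -> levels [7 5 5 3]
Step 4: flows [0->2,1=2,1->3] -> levels [6 4 6 4]
Step 5: flows [0=2,2->1,1=3] -> levels [6 5 5 4]
Step 6: flows [0->2,1=2,1->3] -> levels [5 4 6 5]
Step 7: flows [2->0,2->1,3->1] -> levels [6 6 4 4]
Step 8: flows [0->2,1->2,1->3] -> levels [5 4 6 5]
  -> period-2 cycle: step 8 state = step 6 state; never stabilizes
  -> state at step 30: (30-6) mod 2 = 0, same as step 6 -> [5 4 6 5]

Answer: 5 4 6 5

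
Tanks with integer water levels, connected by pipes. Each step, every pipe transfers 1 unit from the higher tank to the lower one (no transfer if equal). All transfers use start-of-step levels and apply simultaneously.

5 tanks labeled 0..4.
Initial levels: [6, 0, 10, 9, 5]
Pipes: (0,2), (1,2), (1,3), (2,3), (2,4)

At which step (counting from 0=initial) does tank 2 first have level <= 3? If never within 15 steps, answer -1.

Answer: -1

Derivation:
Step 1: flows [2->0,2->1,3->1,2->3,2->4] -> levels [7 2 6 9 6]
Step 2: flows [0->2,2->1,3->1,3->2,2=4] -> levels [6 4 7 7 6]
Step 3: flows [2->0,2->1,3->1,2=3,2->4] -> levels [7 6 4 6 7]
Step 4: flows [0->2,1->2,1=3,3->2,4->2] -> levels [6 5 8 5 6]
Step 5: flows [2->0,2->1,1=3,2->3,2->4] -> levels [7 6 4 6 7]
  -> period-2 cycle (repeats step 3); tank 2 never drops to <=3
Tank 2 never reaches <=3 within 15 steps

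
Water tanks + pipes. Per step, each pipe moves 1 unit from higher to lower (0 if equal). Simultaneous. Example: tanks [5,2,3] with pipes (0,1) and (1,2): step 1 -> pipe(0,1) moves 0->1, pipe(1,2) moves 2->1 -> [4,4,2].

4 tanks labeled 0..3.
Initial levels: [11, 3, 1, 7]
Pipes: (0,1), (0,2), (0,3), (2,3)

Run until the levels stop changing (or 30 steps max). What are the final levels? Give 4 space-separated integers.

Answer: 4 6 6 6

Derivation:
Step 1: flows [0->1,0->2,0->3,3->2] -> levels [8 4 3 7]
Step 2: flows [0->1,0->2,0->3,3->2] -> levels [5 5 5 7]
Step 3: flows [0=1,0=2,3->0,3->2] -> levels [6 5 6 5]
Step 4: flows [0->1,0=2,0->3,2->3] -> levels [4 6 5 7]
Step 5: flows [1->0,2->0,3->0,3->2] -> levels [7 5 5 5]
Step 6: flows [0->1,0->2,0->3,2=3] -> levels [4 6 6 6]
Step 7: flows [1->0,2->0,3->0,2=3] -> levels [7 5 5 5]
  -> period-2 cycle: step 7 state = step 5 state; never stabilizes
  -> state at step 30: (30-5) mod 2 = 1, same as step 6 -> [4 6 6 6]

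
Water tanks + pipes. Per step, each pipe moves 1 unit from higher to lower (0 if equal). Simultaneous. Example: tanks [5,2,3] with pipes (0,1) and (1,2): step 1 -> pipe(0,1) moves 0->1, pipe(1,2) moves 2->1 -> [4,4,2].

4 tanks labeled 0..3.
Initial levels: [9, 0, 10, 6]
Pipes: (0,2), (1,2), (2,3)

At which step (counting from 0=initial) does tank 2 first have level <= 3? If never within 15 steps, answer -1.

Step 1: flows [2->0,2->1,2->3] -> levels [10 1 7 7]
Step 2: flows [0->2,2->1,2=3] -> levels [9 2 7 7]
Step 3: flows [0->2,2->1,2=3] -> levels [8 3 7 7]
Step 4: flows [0->2,2->1,2=3] -> levels [7 4 7 7]
Step 5: flows [0=2,2->1,2=3] -> levels [7 5 6 7]
Step 6: flows [0->2,2->1,3->2] -> levels [6 6 7 6]
Step 7: flows [2->0,2->1,2->3] -> levels [7 7 4 7]
Step 8: flows [0->2,1->2,3->2] -> levels [6 6 7 6]
  -> period-2 cycle (repeats step 6); tank 2 never drops to <=3
Tank 2 never reaches <=3 within 15 steps

Answer: -1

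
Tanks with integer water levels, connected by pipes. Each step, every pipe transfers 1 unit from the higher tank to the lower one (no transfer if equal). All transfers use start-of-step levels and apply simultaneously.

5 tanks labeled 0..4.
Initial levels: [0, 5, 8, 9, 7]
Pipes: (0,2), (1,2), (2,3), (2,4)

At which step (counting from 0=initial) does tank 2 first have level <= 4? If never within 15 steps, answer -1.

Answer: 5

Derivation:
Step 1: flows [2->0,2->1,3->2,2->4] -> levels [1 6 6 8 8]
Step 2: flows [2->0,1=2,3->2,4->2] -> levels [2 6 7 7 7]
Step 3: flows [2->0,2->1,2=3,2=4] -> levels [3 7 5 7 7]
Step 4: flows [2->0,1->2,3->2,4->2] -> levels [4 6 7 6 6]
Step 5: flows [2->0,2->1,2->3,2->4] -> levels [5 7 3 7 7]
Tank 2 first reaches <=4 at step 5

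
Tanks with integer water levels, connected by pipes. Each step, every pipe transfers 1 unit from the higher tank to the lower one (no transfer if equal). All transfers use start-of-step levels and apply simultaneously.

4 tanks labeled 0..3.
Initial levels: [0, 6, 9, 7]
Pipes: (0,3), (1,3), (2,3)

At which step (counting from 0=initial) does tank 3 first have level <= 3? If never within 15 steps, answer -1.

Answer: -1

Derivation:
Step 1: flows [3->0,3->1,2->3] -> levels [1 7 8 6]
Step 2: flows [3->0,1->3,2->3] -> levels [2 6 7 7]
Step 3: flows [3->0,3->1,2=3] -> levels [3 7 7 5]
Step 4: flows [3->0,1->3,2->3] -> levels [4 6 6 6]
Step 5: flows [3->0,1=3,2=3] -> levels [5 6 6 5]
Step 6: flows [0=3,1->3,2->3] -> levels [5 5 5 7]
Step 7: flows [3->0,3->1,3->2] -> levels [6 6 6 4]
Step 8: flows [0->3,1->3,2->3] -> levels [5 5 5 7]
  -> period-2 cycle (repeats step 6); tank 3 never drops to <=3
Tank 3 never reaches <=3 within 15 steps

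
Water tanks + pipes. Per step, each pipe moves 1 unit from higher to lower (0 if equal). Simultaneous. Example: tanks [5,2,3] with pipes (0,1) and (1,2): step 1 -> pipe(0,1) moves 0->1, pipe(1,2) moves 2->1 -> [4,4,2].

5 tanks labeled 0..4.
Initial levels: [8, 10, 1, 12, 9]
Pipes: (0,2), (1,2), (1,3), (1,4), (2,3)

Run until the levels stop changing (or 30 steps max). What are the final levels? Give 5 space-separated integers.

Answer: 8 10 6 8 8

Derivation:
Step 1: flows [0->2,1->2,3->1,1->4,3->2] -> levels [7 9 4 10 10]
Step 2: flows [0->2,1->2,3->1,4->1,3->2] -> levels [6 10 7 8 9]
Step 3: flows [2->0,1->2,1->3,1->4,3->2] -> levels [7 7 8 8 10]
Step 4: flows [2->0,2->1,3->1,4->1,2=3] -> levels [8 10 6 7 9]
Step 5: flows [0->2,1->2,1->3,1->4,3->2] -> levels [7 7 9 7 10]
Step 6: flows [2->0,2->1,1=3,4->1,2->3] -> levels [8 9 6 8 9]
Step 7: flows [0->2,1->2,1->3,1=4,3->2] -> levels [7 7 9 8 9]
Step 8: flows [2->0,2->1,3->1,4->1,2->3] -> levels [8 10 6 8 8]
Step 9: flows [0->2,1->2,1->3,1->4,3->2] -> levels [7 7 9 8 9]
  -> period-2 cycle: step 9 state = step 7 state; never stabilizes
  -> state at step 30: (30-7) mod 2 = 1, same as step 8 -> [8 10 6 8 8]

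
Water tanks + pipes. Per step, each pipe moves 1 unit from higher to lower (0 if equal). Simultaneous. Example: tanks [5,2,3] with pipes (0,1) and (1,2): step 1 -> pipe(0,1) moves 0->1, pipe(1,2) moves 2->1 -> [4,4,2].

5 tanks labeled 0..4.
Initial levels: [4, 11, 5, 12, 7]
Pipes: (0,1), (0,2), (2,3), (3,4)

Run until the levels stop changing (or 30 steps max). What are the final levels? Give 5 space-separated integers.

Answer: 7 8 9 7 8

Derivation:
Step 1: flows [1->0,2->0,3->2,3->4] -> levels [6 10 5 10 8]
Step 2: flows [1->0,0->2,3->2,3->4] -> levels [6 9 7 8 9]
Step 3: flows [1->0,2->0,3->2,4->3] -> levels [8 8 7 8 8]
Step 4: flows [0=1,0->2,3->2,3=4] -> levels [7 8 9 7 8]
Step 5: flows [1->0,2->0,2->3,4->3] -> levels [9 7 7 9 7]
Step 6: flows [0->1,0->2,3->2,3->4] -> levels [7 8 9 7 8]
  -> period-2 cycle: step 6 state = step 4 state; never stabilizes
  -> state at step 30: (30-4) mod 2 = 0, same as step 4 -> [7 8 9 7 8]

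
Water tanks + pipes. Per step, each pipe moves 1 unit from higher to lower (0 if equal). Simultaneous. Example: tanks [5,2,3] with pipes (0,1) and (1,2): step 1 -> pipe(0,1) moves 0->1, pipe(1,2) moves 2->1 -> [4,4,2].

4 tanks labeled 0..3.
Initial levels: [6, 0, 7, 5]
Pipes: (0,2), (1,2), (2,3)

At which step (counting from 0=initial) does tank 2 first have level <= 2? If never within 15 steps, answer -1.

Answer: -1

Derivation:
Step 1: flows [2->0,2->1,2->3] -> levels [7 1 4 6]
Step 2: flows [0->2,2->1,3->2] -> levels [6 2 5 5]
Step 3: flows [0->2,2->1,2=3] -> levels [5 3 5 5]
Step 4: flows [0=2,2->1,2=3] -> levels [5 4 4 5]
Step 5: flows [0->2,1=2,3->2] -> levels [4 4 6 4]
Step 6: flows [2->0,2->1,2->3] -> levels [5 5 3 5]
Step 7: flows [0->2,1->2,3->2] -> levels [4 4 6 4]
  -> period-2 cycle (repeats step 5); tank 2 never drops to <=2
Tank 2 never reaches <=2 within 15 steps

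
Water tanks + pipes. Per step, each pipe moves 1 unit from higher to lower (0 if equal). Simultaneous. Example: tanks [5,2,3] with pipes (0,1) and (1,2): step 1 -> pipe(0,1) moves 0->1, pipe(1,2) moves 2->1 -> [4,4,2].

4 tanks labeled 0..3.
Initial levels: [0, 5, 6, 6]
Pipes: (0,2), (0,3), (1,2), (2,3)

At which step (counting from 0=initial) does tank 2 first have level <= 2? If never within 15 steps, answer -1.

Answer: -1

Derivation:
Step 1: flows [2->0,3->0,2->1,2=3] -> levels [2 6 4 5]
Step 2: flows [2->0,3->0,1->2,3->2] -> levels [4 5 5 3]
Step 3: flows [2->0,0->3,1=2,2->3] -> levels [4 5 3 5]
Step 4: flows [0->2,3->0,1->2,3->2] -> levels [4 4 6 3]
Step 5: flows [2->0,0->3,2->1,2->3] -> levels [4 5 3 5]
  -> period-2 cycle (repeats step 3); tank 2 never drops to <=2
Tank 2 never reaches <=2 within 15 steps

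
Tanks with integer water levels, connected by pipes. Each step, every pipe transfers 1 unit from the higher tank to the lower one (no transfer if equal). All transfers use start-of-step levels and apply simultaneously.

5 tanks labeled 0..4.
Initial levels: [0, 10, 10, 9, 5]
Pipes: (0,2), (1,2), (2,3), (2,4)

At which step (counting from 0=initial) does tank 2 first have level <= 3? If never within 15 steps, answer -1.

Step 1: flows [2->0,1=2,2->3,2->4] -> levels [1 10 7 10 6]
Step 2: flows [2->0,1->2,3->2,2->4] -> levels [2 9 7 9 7]
Step 3: flows [2->0,1->2,3->2,2=4] -> levels [3 8 8 8 7]
Step 4: flows [2->0,1=2,2=3,2->4] -> levels [4 8 6 8 8]
Step 5: flows [2->0,1->2,3->2,4->2] -> levels [5 7 8 7 7]
Step 6: flows [2->0,2->1,2->3,2->4] -> levels [6 8 4 8 8]
Step 7: flows [0->2,1->2,3->2,4->2] -> levels [5 7 8 7 7]
  -> period-2 cycle (repeats step 5); tank 2 never drops to <=3
Tank 2 never reaches <=3 within 15 steps

Answer: -1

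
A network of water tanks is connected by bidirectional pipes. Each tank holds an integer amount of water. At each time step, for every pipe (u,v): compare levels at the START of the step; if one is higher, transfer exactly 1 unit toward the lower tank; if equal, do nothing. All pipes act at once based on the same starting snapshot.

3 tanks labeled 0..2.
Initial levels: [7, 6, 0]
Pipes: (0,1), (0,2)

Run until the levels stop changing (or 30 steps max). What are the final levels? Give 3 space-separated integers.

Answer: 3 5 5

Derivation:
Step 1: flows [0->1,0->2] -> levels [5 7 1]
Step 2: flows [1->0,0->2] -> levels [5 6 2]
Step 3: flows [1->0,0->2] -> levels [5 5 3]
Step 4: flows [0=1,0->2] -> levels [4 5 4]
Step 5: flows [1->0,0=2] -> levels [5 4 4]
Step 6: flows [0->1,0->2] -> levels [3 5 5]
Step 7: flows [1->0,2->0] -> levels [5 4 4]
  -> period-2 cycle: step 7 state = step 5 state; never stabilizes
  -> state at step 30: (30-5) mod 2 = 1, same as step 6 -> [3 5 5]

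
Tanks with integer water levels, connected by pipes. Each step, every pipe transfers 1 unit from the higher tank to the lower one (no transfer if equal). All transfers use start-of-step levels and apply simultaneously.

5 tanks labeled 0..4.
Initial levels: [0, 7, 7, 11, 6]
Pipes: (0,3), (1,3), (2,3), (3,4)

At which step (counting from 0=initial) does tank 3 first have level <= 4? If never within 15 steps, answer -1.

Answer: 3

Derivation:
Step 1: flows [3->0,3->1,3->2,3->4] -> levels [1 8 8 7 7]
Step 2: flows [3->0,1->3,2->3,3=4] -> levels [2 7 7 8 7]
Step 3: flows [3->0,3->1,3->2,3->4] -> levels [3 8 8 4 8]
Tank 3 first reaches <=4 at step 3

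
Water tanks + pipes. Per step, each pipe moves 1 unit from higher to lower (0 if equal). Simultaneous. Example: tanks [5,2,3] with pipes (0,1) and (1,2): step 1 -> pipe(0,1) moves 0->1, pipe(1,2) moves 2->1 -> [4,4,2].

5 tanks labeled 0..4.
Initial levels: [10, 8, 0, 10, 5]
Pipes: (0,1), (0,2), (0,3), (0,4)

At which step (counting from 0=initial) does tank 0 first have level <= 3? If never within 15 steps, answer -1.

Answer: -1

Derivation:
Step 1: flows [0->1,0->2,0=3,0->4] -> levels [7 9 1 10 6]
Step 2: flows [1->0,0->2,3->0,0->4] -> levels [7 8 2 9 7]
Step 3: flows [1->0,0->2,3->0,0=4] -> levels [8 7 3 8 7]
Step 4: flows [0->1,0->2,0=3,0->4] -> levels [5 8 4 8 8]
Step 5: flows [1->0,0->2,3->0,4->0] -> levels [7 7 5 7 7]
Step 6: flows [0=1,0->2,0=3,0=4] -> levels [6 7 6 7 7]
Step 7: flows [1->0,0=2,3->0,4->0] -> levels [9 6 6 6 6]
Step 8: flows [0->1,0->2,0->3,0->4] -> levels [5 7 7 7 7]
Step 9: flows [1->0,2->0,3->0,4->0] -> levels [9 6 6 6 6]
  -> period-2 cycle (repeats step 7); tank 0 never drops to <=3
Tank 0 never reaches <=3 within 15 steps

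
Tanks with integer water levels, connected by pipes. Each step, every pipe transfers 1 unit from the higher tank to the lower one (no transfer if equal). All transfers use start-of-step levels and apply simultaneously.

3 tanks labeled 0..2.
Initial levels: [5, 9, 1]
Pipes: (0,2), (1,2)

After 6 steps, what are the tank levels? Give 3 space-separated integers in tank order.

Answer: 5 5 5

Derivation:
Step 1: flows [0->2,1->2] -> levels [4 8 3]
Step 2: flows [0->2,1->2] -> levels [3 7 5]
Step 3: flows [2->0,1->2] -> levels [4 6 5]
Step 4: flows [2->0,1->2] -> levels [5 5 5]
Step 5: flows [0=2,1=2] -> levels [5 5 5]
  -> stable; steps 6..6 unchanged -> [5 5 5]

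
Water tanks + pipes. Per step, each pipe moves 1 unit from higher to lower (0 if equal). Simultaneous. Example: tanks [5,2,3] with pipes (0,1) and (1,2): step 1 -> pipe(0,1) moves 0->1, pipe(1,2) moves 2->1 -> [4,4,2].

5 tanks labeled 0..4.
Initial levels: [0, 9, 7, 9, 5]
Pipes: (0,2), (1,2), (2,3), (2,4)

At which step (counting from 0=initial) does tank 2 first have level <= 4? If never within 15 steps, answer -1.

Step 1: flows [2->0,1->2,3->2,2->4] -> levels [1 8 7 8 6]
Step 2: flows [2->0,1->2,3->2,2->4] -> levels [2 7 7 7 7]
Step 3: flows [2->0,1=2,2=3,2=4] -> levels [3 7 6 7 7]
Step 4: flows [2->0,1->2,3->2,4->2] -> levels [4 6 8 6 6]
Step 5: flows [2->0,2->1,2->3,2->4] -> levels [5 7 4 7 7]
Tank 2 first reaches <=4 at step 5

Answer: 5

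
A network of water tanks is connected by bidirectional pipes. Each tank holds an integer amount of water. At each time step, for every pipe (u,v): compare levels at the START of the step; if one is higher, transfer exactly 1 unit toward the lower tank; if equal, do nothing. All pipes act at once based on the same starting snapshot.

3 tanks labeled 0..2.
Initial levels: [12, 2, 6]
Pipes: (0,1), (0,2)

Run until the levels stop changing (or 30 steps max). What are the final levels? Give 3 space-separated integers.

Step 1: flows [0->1,0->2] -> levels [10 3 7]
Step 2: flows [0->1,0->2] -> levels [8 4 8]
Step 3: flows [0->1,0=2] -> levels [7 5 8]
Step 4: flows [0->1,2->0] -> levels [7 6 7]
Step 5: flows [0->1,0=2] -> levels [6 7 7]
Step 6: flows [1->0,2->0] -> levels [8 6 6]
Step 7: flows [0->1,0->2] -> levels [6 7 7]
  -> period-2 cycle: step 7 state = step 5 state; never stabilizes
  -> state at step 30: (30-5) mod 2 = 1, same as step 6 -> [8 6 6]

Answer: 8 6 6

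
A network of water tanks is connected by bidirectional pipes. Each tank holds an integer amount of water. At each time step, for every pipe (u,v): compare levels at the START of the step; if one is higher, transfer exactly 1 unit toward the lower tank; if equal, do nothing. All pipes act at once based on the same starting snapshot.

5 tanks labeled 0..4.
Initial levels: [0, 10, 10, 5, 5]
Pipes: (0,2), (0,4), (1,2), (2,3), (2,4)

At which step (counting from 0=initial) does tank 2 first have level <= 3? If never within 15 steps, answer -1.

Step 1: flows [2->0,4->0,1=2,2->3,2->4] -> levels [2 10 7 6 5]
Step 2: flows [2->0,4->0,1->2,2->3,2->4] -> levels [4 9 5 7 5]
Step 3: flows [2->0,4->0,1->2,3->2,2=4] -> levels [6 8 6 6 4]
Step 4: flows [0=2,0->4,1->2,2=3,2->4] -> levels [5 7 6 6 6]
Step 5: flows [2->0,4->0,1->2,2=3,2=4] -> levels [7 6 6 6 5]
Step 6: flows [0->2,0->4,1=2,2=3,2->4] -> levels [5 6 6 6 7]
Step 7: flows [2->0,4->0,1=2,2=3,4->2] -> levels [7 6 6 6 5]
  -> period-2 cycle (repeats step 5); tank 2 never drops to <=3
Tank 2 never reaches <=3 within 15 steps

Answer: -1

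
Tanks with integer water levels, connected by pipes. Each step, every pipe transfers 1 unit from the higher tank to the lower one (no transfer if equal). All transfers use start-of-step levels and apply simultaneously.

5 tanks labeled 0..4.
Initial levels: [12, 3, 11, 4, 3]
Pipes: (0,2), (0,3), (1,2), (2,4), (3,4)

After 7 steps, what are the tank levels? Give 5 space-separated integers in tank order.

Step 1: flows [0->2,0->3,2->1,2->4,3->4] -> levels [10 4 10 4 5]
Step 2: flows [0=2,0->3,2->1,2->4,4->3] -> levels [9 5 8 6 5]
Step 3: flows [0->2,0->3,2->1,2->4,3->4] -> levels [7 6 7 6 7]
Step 4: flows [0=2,0->3,2->1,2=4,4->3] -> levels [6 7 6 8 6]
Step 5: flows [0=2,3->0,1->2,2=4,3->4] -> levels [7 6 7 6 7]
  -> period-2 cycle: step 5 state = step 3 state
  -> state at step 7: (7-3) mod 2 = 0, same as step 3 -> [7 6 7 6 7]

Answer: 7 6 7 6 7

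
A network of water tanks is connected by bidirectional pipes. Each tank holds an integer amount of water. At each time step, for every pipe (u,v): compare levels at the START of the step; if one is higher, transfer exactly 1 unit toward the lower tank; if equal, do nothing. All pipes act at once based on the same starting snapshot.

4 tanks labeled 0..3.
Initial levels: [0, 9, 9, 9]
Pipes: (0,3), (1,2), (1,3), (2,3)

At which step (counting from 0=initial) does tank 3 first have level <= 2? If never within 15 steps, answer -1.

Answer: -1

Derivation:
Step 1: flows [3->0,1=2,1=3,2=3] -> levels [1 9 9 8]
Step 2: flows [3->0,1=2,1->3,2->3] -> levels [2 8 8 9]
Step 3: flows [3->0,1=2,3->1,3->2] -> levels [3 9 9 6]
Step 4: flows [3->0,1=2,1->3,2->3] -> levels [4 8 8 7]
Step 5: flows [3->0,1=2,1->3,2->3] -> levels [5 7 7 8]
Step 6: flows [3->0,1=2,3->1,3->2] -> levels [6 8 8 5]
Step 7: flows [0->3,1=2,1->3,2->3] -> levels [5 7 7 8]
  -> period-2 cycle (repeats step 5); tank 3 never drops to <=2
Tank 3 never reaches <=2 within 15 steps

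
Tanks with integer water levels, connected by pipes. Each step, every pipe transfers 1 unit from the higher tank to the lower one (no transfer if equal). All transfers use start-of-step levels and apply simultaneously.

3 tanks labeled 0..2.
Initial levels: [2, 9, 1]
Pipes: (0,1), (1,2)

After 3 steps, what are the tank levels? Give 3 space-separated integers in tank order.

Step 1: flows [1->0,1->2] -> levels [3 7 2]
Step 2: flows [1->0,1->2] -> levels [4 5 3]
Step 3: flows [1->0,1->2] -> levels [5 3 4]

Answer: 5 3 4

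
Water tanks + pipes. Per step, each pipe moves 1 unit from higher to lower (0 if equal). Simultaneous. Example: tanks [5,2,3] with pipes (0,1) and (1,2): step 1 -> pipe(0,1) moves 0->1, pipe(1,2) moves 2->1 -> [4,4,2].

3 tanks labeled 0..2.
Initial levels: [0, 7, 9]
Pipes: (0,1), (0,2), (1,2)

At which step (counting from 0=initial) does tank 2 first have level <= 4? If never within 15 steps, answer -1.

Step 1: flows [1->0,2->0,2->1] -> levels [2 7 7]
Step 2: flows [1->0,2->0,1=2] -> levels [4 6 6]
Step 3: flows [1->0,2->0,1=2] -> levels [6 5 5]
Step 4: flows [0->1,0->2,1=2] -> levels [4 6 6]
  -> period-2 cycle (repeats step 2); tank 2 never drops to <=4
Tank 2 never reaches <=4 within 15 steps

Answer: -1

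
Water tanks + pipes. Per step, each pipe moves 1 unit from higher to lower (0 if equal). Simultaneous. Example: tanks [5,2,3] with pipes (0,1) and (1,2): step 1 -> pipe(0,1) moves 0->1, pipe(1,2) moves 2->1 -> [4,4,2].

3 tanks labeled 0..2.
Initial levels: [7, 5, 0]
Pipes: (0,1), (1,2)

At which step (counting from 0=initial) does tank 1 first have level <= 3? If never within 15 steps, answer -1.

Step 1: flows [0->1,1->2] -> levels [6 5 1]
Step 2: flows [0->1,1->2] -> levels [5 5 2]
Step 3: flows [0=1,1->2] -> levels [5 4 3]
Step 4: flows [0->1,1->2] -> levels [4 4 4]
Step 5: flows [0=1,1=2] -> levels [4 4 4]
  -> stable; tank 1 stays at 4 > 3
Tank 1 never reaches <=3 within 15 steps

Answer: -1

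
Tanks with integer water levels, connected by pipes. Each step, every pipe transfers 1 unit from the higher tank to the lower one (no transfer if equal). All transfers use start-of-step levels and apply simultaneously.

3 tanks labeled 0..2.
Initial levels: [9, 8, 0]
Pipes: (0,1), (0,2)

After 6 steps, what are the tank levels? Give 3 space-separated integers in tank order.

Step 1: flows [0->1,0->2] -> levels [7 9 1]
Step 2: flows [1->0,0->2] -> levels [7 8 2]
Step 3: flows [1->0,0->2] -> levels [7 7 3]
Step 4: flows [0=1,0->2] -> levels [6 7 4]
Step 5: flows [1->0,0->2] -> levels [6 6 5]
Step 6: flows [0=1,0->2] -> levels [5 6 6]

Answer: 5 6 6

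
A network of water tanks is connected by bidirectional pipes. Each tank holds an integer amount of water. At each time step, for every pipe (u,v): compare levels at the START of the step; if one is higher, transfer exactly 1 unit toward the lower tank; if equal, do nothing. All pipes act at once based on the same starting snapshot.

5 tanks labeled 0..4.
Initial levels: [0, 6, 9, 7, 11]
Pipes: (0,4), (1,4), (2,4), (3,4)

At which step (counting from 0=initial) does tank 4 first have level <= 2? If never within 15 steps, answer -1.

Answer: -1

Derivation:
Step 1: flows [4->0,4->1,4->2,4->3] -> levels [1 7 10 8 7]
Step 2: flows [4->0,1=4,2->4,3->4] -> levels [2 7 9 7 8]
Step 3: flows [4->0,4->1,2->4,4->3] -> levels [3 8 8 8 6]
Step 4: flows [4->0,1->4,2->4,3->4] -> levels [4 7 7 7 8]
Step 5: flows [4->0,4->1,4->2,4->3] -> levels [5 8 8 8 4]
Step 6: flows [0->4,1->4,2->4,3->4] -> levels [4 7 7 7 8]
  -> period-2 cycle (repeats step 4); tank 4 never drops to <=2
Tank 4 never reaches <=2 within 15 steps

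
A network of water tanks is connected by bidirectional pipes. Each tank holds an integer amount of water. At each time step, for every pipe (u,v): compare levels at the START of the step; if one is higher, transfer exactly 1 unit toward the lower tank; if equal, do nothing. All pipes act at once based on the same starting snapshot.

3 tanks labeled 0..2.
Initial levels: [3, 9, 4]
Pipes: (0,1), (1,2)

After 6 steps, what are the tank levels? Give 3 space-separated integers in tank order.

Answer: 6 4 6

Derivation:
Step 1: flows [1->0,1->2] -> levels [4 7 5]
Step 2: flows [1->0,1->2] -> levels [5 5 6]
Step 3: flows [0=1,2->1] -> levels [5 6 5]
Step 4: flows [1->0,1->2] -> levels [6 4 6]
Step 5: flows [0->1,2->1] -> levels [5 6 5]
  -> period-2 cycle: step 5 state = step 3 state
  -> state at step 6: (6-3) mod 2 = 1, same as step 4 -> [6 4 6]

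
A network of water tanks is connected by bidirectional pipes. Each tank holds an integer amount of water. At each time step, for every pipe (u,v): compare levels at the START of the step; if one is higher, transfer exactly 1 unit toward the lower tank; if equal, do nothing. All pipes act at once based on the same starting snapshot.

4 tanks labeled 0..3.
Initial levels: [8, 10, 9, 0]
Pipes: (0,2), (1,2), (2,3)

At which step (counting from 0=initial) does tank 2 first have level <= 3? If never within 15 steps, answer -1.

Answer: -1

Derivation:
Step 1: flows [2->0,1->2,2->3] -> levels [9 9 8 1]
Step 2: flows [0->2,1->2,2->3] -> levels [8 8 9 2]
Step 3: flows [2->0,2->1,2->3] -> levels [9 9 6 3]
Step 4: flows [0->2,1->2,2->3] -> levels [8 8 7 4]
Step 5: flows [0->2,1->2,2->3] -> levels [7 7 8 5]
Step 6: flows [2->0,2->1,2->3] -> levels [8 8 5 6]
Step 7: flows [0->2,1->2,3->2] -> levels [7 7 8 5]
  -> period-2 cycle (repeats step 5); tank 2 never drops to <=3
Tank 2 never reaches <=3 within 15 steps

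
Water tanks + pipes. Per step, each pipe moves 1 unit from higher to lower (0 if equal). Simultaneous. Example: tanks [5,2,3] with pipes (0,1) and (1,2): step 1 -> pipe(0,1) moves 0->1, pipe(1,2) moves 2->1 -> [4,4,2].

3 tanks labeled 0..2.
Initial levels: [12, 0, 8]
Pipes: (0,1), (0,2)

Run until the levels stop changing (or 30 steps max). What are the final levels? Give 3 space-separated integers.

Step 1: flows [0->1,0->2] -> levels [10 1 9]
Step 2: flows [0->1,0->2] -> levels [8 2 10]
Step 3: flows [0->1,2->0] -> levels [8 3 9]
Step 4: flows [0->1,2->0] -> levels [8 4 8]
Step 5: flows [0->1,0=2] -> levels [7 5 8]
Step 6: flows [0->1,2->0] -> levels [7 6 7]
Step 7: flows [0->1,0=2] -> levels [6 7 7]
Step 8: flows [1->0,2->0] -> levels [8 6 6]
Step 9: flows [0->1,0->2] -> levels [6 7 7]
  -> period-2 cycle: step 9 state = step 7 state; never stabilizes
  -> state at step 30: (30-7) mod 2 = 1, same as step 8 -> [8 6 6]

Answer: 8 6 6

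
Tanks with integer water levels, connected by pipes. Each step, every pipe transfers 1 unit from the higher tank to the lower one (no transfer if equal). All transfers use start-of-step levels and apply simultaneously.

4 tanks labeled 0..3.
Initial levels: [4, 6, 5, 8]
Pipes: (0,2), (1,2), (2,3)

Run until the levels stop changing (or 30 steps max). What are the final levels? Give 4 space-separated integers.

Answer: 6 6 5 6

Derivation:
Step 1: flows [2->0,1->2,3->2] -> levels [5 5 6 7]
Step 2: flows [2->0,2->1,3->2] -> levels [6 6 5 6]
Step 3: flows [0->2,1->2,3->2] -> levels [5 5 8 5]
Step 4: flows [2->0,2->1,2->3] -> levels [6 6 5 6]
  -> period-2 cycle: step 4 state = step 2 state; never stabilizes
  -> state at step 30: (30-2) mod 2 = 0, same as step 2 -> [6 6 5 6]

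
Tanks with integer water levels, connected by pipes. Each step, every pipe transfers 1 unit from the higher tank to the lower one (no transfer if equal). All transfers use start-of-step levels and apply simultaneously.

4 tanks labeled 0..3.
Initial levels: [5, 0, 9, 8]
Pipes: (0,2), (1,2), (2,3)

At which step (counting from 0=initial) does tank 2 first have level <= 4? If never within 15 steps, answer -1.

Answer: 7

Derivation:
Step 1: flows [2->0,2->1,2->3] -> levels [6 1 6 9]
Step 2: flows [0=2,2->1,3->2] -> levels [6 2 6 8]
Step 3: flows [0=2,2->1,3->2] -> levels [6 3 6 7]
Step 4: flows [0=2,2->1,3->2] -> levels [6 4 6 6]
Step 5: flows [0=2,2->1,2=3] -> levels [6 5 5 6]
Step 6: flows [0->2,1=2,3->2] -> levels [5 5 7 5]
Step 7: flows [2->0,2->1,2->3] -> levels [6 6 4 6]
Tank 2 first reaches <=4 at step 7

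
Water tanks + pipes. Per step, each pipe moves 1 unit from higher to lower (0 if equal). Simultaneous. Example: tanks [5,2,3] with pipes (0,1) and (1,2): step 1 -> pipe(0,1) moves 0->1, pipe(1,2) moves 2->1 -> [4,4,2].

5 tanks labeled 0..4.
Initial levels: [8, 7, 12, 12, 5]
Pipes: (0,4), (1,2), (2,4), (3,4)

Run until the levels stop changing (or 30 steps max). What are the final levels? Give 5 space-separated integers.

Answer: 8 9 8 8 11

Derivation:
Step 1: flows [0->4,2->1,2->4,3->4] -> levels [7 8 10 11 8]
Step 2: flows [4->0,2->1,2->4,3->4] -> levels [8 9 8 10 9]
Step 3: flows [4->0,1->2,4->2,3->4] -> levels [9 8 10 9 8]
Step 4: flows [0->4,2->1,2->4,3->4] -> levels [8 9 8 8 11]
Step 5: flows [4->0,1->2,4->2,4->3] -> levels [9 8 10 9 8]
  -> period-2 cycle: step 5 state = step 3 state; never stabilizes
  -> state at step 30: (30-3) mod 2 = 1, same as step 4 -> [8 9 8 8 11]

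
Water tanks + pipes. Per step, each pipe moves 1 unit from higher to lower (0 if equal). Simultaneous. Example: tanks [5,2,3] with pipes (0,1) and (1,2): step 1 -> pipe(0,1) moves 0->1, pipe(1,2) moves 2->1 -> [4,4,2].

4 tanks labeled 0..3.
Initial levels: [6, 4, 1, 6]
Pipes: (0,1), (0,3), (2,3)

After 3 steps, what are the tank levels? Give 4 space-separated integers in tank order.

Answer: 4 5 4 4

Derivation:
Step 1: flows [0->1,0=3,3->2] -> levels [5 5 2 5]
Step 2: flows [0=1,0=3,3->2] -> levels [5 5 3 4]
Step 3: flows [0=1,0->3,3->2] -> levels [4 5 4 4]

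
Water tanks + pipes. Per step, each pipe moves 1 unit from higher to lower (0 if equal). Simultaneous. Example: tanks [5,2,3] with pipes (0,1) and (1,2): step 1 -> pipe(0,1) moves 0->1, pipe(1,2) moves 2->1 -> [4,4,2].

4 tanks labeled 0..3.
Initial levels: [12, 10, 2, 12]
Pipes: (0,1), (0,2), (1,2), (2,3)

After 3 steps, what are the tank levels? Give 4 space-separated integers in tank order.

Step 1: flows [0->1,0->2,1->2,3->2] -> levels [10 10 5 11]
Step 2: flows [0=1,0->2,1->2,3->2] -> levels [9 9 8 10]
Step 3: flows [0=1,0->2,1->2,3->2] -> levels [8 8 11 9]

Answer: 8 8 11 9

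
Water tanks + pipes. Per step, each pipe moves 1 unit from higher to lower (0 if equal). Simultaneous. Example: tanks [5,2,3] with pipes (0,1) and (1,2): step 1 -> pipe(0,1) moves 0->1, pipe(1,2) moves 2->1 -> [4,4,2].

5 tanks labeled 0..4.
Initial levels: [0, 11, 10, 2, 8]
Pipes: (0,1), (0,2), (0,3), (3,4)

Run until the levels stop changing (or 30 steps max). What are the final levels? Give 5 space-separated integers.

Answer: 8 6 6 5 6

Derivation:
Step 1: flows [1->0,2->0,3->0,4->3] -> levels [3 10 9 2 7]
Step 2: flows [1->0,2->0,0->3,4->3] -> levels [4 9 8 4 6]
Step 3: flows [1->0,2->0,0=3,4->3] -> levels [6 8 7 5 5]
Step 4: flows [1->0,2->0,0->3,3=4] -> levels [7 7 6 6 5]
Step 5: flows [0=1,0->2,0->3,3->4] -> levels [5 7 7 6 6]
Step 6: flows [1->0,2->0,3->0,3=4] -> levels [8 6 6 5 6]
Step 7: flows [0->1,0->2,0->3,4->3] -> levels [5 7 7 7 5]
Step 8: flows [1->0,2->0,3->0,3->4] -> levels [8 6 6 5 6]
  -> period-2 cycle: step 8 state = step 6 state; never stabilizes
  -> state at step 30: (30-6) mod 2 = 0, same as step 6 -> [8 6 6 5 6]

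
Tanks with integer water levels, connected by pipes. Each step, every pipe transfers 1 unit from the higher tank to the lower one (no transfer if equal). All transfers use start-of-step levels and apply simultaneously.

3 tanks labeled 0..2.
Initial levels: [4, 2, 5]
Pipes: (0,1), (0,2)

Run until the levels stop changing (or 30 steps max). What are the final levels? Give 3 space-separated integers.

Step 1: flows [0->1,2->0] -> levels [4 3 4]
Step 2: flows [0->1,0=2] -> levels [3 4 4]
Step 3: flows [1->0,2->0] -> levels [5 3 3]
Step 4: flows [0->1,0->2] -> levels [3 4 4]
  -> period-2 cycle: step 4 state = step 2 state; never stabilizes
  -> state at step 30: (30-2) mod 2 = 0, same as step 2 -> [3 4 4]

Answer: 3 4 4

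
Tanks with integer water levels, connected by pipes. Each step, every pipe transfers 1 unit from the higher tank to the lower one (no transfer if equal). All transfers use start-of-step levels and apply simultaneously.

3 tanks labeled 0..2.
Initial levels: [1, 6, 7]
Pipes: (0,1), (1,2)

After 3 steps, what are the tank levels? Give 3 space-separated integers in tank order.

Step 1: flows [1->0,2->1] -> levels [2 6 6]
Step 2: flows [1->0,1=2] -> levels [3 5 6]
Step 3: flows [1->0,2->1] -> levels [4 5 5]

Answer: 4 5 5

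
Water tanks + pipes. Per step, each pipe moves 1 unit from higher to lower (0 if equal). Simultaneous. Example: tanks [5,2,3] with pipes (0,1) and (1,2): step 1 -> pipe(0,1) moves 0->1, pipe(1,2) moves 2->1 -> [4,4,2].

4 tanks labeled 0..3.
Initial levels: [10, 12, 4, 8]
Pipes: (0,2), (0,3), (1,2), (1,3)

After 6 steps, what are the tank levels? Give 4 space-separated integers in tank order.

Step 1: flows [0->2,0->3,1->2,1->3] -> levels [8 10 6 10]
Step 2: flows [0->2,3->0,1->2,1=3] -> levels [8 9 8 9]
Step 3: flows [0=2,3->0,1->2,1=3] -> levels [9 8 9 8]
Step 4: flows [0=2,0->3,2->1,1=3] -> levels [8 9 8 9]
  -> period-2 cycle: step 4 state = step 2 state
  -> state at step 6: (6-2) mod 2 = 0, same as step 2 -> [8 9 8 9]

Answer: 8 9 8 9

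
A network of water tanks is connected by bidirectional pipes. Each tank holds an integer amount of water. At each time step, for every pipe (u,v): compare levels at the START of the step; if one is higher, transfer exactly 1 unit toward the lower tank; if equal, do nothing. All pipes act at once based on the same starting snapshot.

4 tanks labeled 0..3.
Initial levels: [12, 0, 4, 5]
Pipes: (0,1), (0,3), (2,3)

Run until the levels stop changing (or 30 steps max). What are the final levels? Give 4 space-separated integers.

Step 1: flows [0->1,0->3,3->2] -> levels [10 1 5 5]
Step 2: flows [0->1,0->3,2=3] -> levels [8 2 5 6]
Step 3: flows [0->1,0->3,3->2] -> levels [6 3 6 6]
Step 4: flows [0->1,0=3,2=3] -> levels [5 4 6 6]
Step 5: flows [0->1,3->0,2=3] -> levels [5 5 6 5]
Step 6: flows [0=1,0=3,2->3] -> levels [5 5 5 6]
Step 7: flows [0=1,3->0,3->2] -> levels [6 5 6 4]
Step 8: flows [0->1,0->3,2->3] -> levels [4 6 5 6]
Step 9: flows [1->0,3->0,3->2] -> levels [6 5 6 4]
  -> period-2 cycle: step 9 state = step 7 state; never stabilizes
  -> state at step 30: (30-7) mod 2 = 1, same as step 8 -> [4 6 5 6]

Answer: 4 6 5 6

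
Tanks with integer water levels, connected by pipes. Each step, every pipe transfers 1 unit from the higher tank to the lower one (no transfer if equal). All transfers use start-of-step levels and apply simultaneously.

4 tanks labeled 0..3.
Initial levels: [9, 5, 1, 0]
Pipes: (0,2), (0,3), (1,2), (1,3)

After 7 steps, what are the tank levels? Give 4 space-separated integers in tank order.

Step 1: flows [0->2,0->3,1->2,1->3] -> levels [7 3 3 2]
Step 2: flows [0->2,0->3,1=2,1->3] -> levels [5 2 4 4]
Step 3: flows [0->2,0->3,2->1,3->1] -> levels [3 4 4 4]
Step 4: flows [2->0,3->0,1=2,1=3] -> levels [5 4 3 3]
Step 5: flows [0->2,0->3,1->2,1->3] -> levels [3 2 5 5]
Step 6: flows [2->0,3->0,2->1,3->1] -> levels [5 4 3 3]
  -> period-2 cycle: step 6 state = step 4 state
  -> state at step 7: (7-4) mod 2 = 1, same as step 5 -> [3 2 5 5]

Answer: 3 2 5 5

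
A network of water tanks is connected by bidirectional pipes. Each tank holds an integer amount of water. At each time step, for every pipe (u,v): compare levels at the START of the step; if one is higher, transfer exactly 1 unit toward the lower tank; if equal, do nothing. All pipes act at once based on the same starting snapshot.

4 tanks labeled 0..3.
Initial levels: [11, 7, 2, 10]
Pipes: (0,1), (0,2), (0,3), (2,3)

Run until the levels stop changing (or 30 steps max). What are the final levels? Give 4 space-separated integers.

Step 1: flows [0->1,0->2,0->3,3->2] -> levels [8 8 4 10]
Step 2: flows [0=1,0->2,3->0,3->2] -> levels [8 8 6 8]
Step 3: flows [0=1,0->2,0=3,3->2] -> levels [7 8 8 7]
Step 4: flows [1->0,2->0,0=3,2->3] -> levels [9 7 6 8]
Step 5: flows [0->1,0->2,0->3,3->2] -> levels [6 8 8 8]
Step 6: flows [1->0,2->0,3->0,2=3] -> levels [9 7 7 7]
Step 7: flows [0->1,0->2,0->3,2=3] -> levels [6 8 8 8]
  -> period-2 cycle: step 7 state = step 5 state; never stabilizes
  -> state at step 30: (30-5) mod 2 = 1, same as step 6 -> [9 7 7 7]

Answer: 9 7 7 7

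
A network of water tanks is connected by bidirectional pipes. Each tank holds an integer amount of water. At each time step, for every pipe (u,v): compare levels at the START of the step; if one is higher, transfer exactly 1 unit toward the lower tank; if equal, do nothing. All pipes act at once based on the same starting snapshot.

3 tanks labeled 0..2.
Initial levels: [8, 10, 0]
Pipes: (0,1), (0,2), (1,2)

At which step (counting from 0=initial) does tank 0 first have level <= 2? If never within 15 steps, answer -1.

Step 1: flows [1->0,0->2,1->2] -> levels [8 8 2]
Step 2: flows [0=1,0->2,1->2] -> levels [7 7 4]
Step 3: flows [0=1,0->2,1->2] -> levels [6 6 6]
Step 4: flows [0=1,0=2,1=2] -> levels [6 6 6]
  -> stable; tank 0 stays at 6 > 2
Tank 0 never reaches <=2 within 15 steps

Answer: -1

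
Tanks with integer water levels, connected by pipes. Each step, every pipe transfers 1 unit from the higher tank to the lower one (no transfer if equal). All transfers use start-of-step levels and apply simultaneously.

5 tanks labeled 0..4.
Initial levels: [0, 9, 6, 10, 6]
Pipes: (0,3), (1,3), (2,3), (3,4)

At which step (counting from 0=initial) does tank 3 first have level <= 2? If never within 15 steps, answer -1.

Step 1: flows [3->0,3->1,3->2,3->4] -> levels [1 10 7 6 7]
Step 2: flows [3->0,1->3,2->3,4->3] -> levels [2 9 6 8 6]
Step 3: flows [3->0,1->3,3->2,3->4] -> levels [3 8 7 6 7]
Step 4: flows [3->0,1->3,2->3,4->3] -> levels [4 7 6 8 6]
Step 5: flows [3->0,3->1,3->2,3->4] -> levels [5 8 7 4 7]
Step 6: flows [0->3,1->3,2->3,4->3] -> levels [4 7 6 8 6]
  -> period-2 cycle (repeats step 4); tank 3 never drops to <=2
Tank 3 never reaches <=2 within 15 steps

Answer: -1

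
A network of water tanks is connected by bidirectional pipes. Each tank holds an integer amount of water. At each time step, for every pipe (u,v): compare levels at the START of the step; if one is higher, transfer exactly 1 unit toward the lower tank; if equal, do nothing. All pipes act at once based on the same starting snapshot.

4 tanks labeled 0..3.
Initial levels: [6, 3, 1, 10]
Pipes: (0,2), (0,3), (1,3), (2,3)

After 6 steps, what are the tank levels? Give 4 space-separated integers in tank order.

Step 1: flows [0->2,3->0,3->1,3->2] -> levels [6 4 3 7]
Step 2: flows [0->2,3->0,3->1,3->2] -> levels [6 5 5 4]
Step 3: flows [0->2,0->3,1->3,2->3] -> levels [4 4 5 7]
Step 4: flows [2->0,3->0,3->1,3->2] -> levels [6 5 5 4]
  -> period-2 cycle: step 4 state = step 2 state
  -> state at step 6: (6-2) mod 2 = 0, same as step 2 -> [6 5 5 4]

Answer: 6 5 5 4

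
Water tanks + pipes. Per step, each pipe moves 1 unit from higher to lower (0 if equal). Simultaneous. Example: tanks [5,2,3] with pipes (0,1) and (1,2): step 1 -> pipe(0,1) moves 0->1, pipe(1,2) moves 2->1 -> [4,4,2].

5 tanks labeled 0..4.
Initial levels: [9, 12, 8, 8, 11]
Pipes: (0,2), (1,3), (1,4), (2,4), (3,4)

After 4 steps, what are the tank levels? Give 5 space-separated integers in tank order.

Answer: 10 9 8 9 12

Derivation:
Step 1: flows [0->2,1->3,1->4,4->2,4->3] -> levels [8 10 10 10 10]
Step 2: flows [2->0,1=3,1=4,2=4,3=4] -> levels [9 10 9 10 10]
Step 3: flows [0=2,1=3,1=4,4->2,3=4] -> levels [9 10 10 10 9]
Step 4: flows [2->0,1=3,1->4,2->4,3->4] -> levels [10 9 8 9 12]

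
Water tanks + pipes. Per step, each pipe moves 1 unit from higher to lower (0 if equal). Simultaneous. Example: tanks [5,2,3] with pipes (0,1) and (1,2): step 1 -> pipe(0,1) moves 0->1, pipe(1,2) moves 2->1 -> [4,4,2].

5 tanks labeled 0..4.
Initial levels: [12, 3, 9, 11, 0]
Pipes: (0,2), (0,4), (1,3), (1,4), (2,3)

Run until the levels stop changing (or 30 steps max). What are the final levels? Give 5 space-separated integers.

Answer: 7 6 6 8 8

Derivation:
Step 1: flows [0->2,0->4,3->1,1->4,3->2] -> levels [10 3 11 9 2]
Step 2: flows [2->0,0->4,3->1,1->4,2->3] -> levels [10 3 9 9 4]
Step 3: flows [0->2,0->4,3->1,4->1,2=3] -> levels [8 5 10 8 4]
Step 4: flows [2->0,0->4,3->1,1->4,2->3] -> levels [8 5 8 8 6]
Step 5: flows [0=2,0->4,3->1,4->1,2=3] -> levels [7 7 8 7 6]
Step 6: flows [2->0,0->4,1=3,1->4,2->3] -> levels [7 6 6 8 8]
Step 7: flows [0->2,4->0,3->1,4->1,3->2] -> levels [7 8 8 6 6]
Step 8: flows [2->0,0->4,1->3,1->4,2->3] -> levels [7 6 6 8 8]
  -> period-2 cycle: step 8 state = step 6 state; never stabilizes
  -> state at step 30: (30-6) mod 2 = 0, same as step 6 -> [7 6 6 8 8]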